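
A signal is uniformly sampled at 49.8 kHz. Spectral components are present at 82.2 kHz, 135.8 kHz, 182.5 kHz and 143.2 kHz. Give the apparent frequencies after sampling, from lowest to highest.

6.2 kHz, 13.6 kHz, 16.7 kHz, 17.4 kHz

fs/2 = 24.9 kHz.
82.2 kHz mod fs = 32.4 kHz.
32.4 kHz > fs/2 = 24.9 kHz, folds to fs − 32.4 kHz = 17.4 kHz.
135.8 kHz mod fs = 36.2 kHz.
36.2 kHz > fs/2 = 24.9 kHz, folds to fs − 36.2 kHz = 13.6 kHz.
182.5 kHz mod fs = 33.1 kHz.
33.1 kHz > fs/2 = 24.9 kHz, folds to fs − 33.1 kHz = 16.7 kHz.
143.2 kHz mod fs = 43.6 kHz.
43.6 kHz > fs/2 = 24.9 kHz, folds to fs − 43.6 kHz = 6.2 kHz.
Distinct values: {6.2 kHz, 13.6 kHz, 16.7 kHz, 17.4 kHz}.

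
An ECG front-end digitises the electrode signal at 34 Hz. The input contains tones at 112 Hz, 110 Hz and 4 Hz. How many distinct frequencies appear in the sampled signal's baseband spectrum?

3

fs/2 = 17 Hz.
112 Hz mod fs = 10 Hz.
10 Hz ≤ fs/2 = 17 Hz, appears at 10 Hz.
110 Hz mod fs = 8 Hz.
8 Hz ≤ fs/2 = 17 Hz, appears at 8 Hz.
4 Hz ≤ fs/2 = 17 Hz, passes unchanged.
Distinct values: {4 Hz, 8 Hz, 10 Hz} → 3.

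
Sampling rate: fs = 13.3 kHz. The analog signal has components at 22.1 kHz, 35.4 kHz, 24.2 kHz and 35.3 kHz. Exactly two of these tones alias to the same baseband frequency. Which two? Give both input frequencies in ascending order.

22.1 kHz, 35.4 kHz

fs/2 = 6.65 kHz.
22.1 kHz mod fs = 8.8 kHz.
8.8 kHz > fs/2 = 6.65 kHz, folds to fs − 8.8 kHz = 4.5 kHz.
35.4 kHz mod fs = 8.8 kHz.
8.8 kHz > fs/2 = 6.65 kHz, folds to fs − 8.8 kHz = 4.5 kHz.
24.2 kHz mod fs = 10.9 kHz.
10.9 kHz > fs/2 = 6.65 kHz, folds to fs − 10.9 kHz = 2.4 kHz.
35.3 kHz mod fs = 8.7 kHz.
8.7 kHz > fs/2 = 6.65 kHz, folds to fs − 8.7 kHz = 4.6 kHz.
22.1 kHz and 35.4 kHz both map to 4.5 kHz.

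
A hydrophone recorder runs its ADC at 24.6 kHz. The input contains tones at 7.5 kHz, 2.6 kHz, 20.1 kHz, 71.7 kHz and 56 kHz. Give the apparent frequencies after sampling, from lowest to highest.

2.1 kHz, 2.6 kHz, 4.5 kHz, 6.8 kHz, 7.5 kHz

fs/2 = 12.3 kHz.
7.5 kHz ≤ fs/2 = 12.3 kHz, passes unchanged.
2.6 kHz ≤ fs/2 = 12.3 kHz, passes unchanged.
20.1 kHz > fs/2 = 12.3 kHz, folds to fs − 20.1 kHz = 4.5 kHz.
71.7 kHz mod fs = 22.5 kHz.
22.5 kHz > fs/2 = 12.3 kHz, folds to fs − 22.5 kHz = 2.1 kHz.
56 kHz mod fs = 6.8 kHz.
6.8 kHz ≤ fs/2 = 12.3 kHz, appears at 6.8 kHz.
Distinct values: {2.1 kHz, 2.6 kHz, 4.5 kHz, 6.8 kHz, 7.5 kHz}.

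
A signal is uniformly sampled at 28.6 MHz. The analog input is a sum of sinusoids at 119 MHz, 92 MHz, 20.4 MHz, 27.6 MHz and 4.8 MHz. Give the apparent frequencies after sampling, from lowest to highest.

fs/2 = 14.3 MHz.
119 MHz mod fs = 4.6 MHz.
4.6 MHz ≤ fs/2 = 14.3 MHz, appears at 4.6 MHz.
92 MHz mod fs = 6.2 MHz.
6.2 MHz ≤ fs/2 = 14.3 MHz, appears at 6.2 MHz.
20.4 MHz > fs/2 = 14.3 MHz, folds to fs − 20.4 MHz = 8.2 MHz.
27.6 MHz > fs/2 = 14.3 MHz, folds to fs − 27.6 MHz = 1 MHz.
4.8 MHz ≤ fs/2 = 14.3 MHz, passes unchanged.
Distinct values: {1 MHz, 4.6 MHz, 4.8 MHz, 6.2 MHz, 8.2 MHz}.

1 MHz, 4.6 MHz, 4.8 MHz, 6.2 MHz, 8.2 MHz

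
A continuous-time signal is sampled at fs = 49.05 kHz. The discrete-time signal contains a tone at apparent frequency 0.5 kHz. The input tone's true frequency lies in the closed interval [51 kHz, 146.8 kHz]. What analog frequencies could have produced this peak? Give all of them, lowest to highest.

Frequencies that alias to 0.5 kHz are k·fs ± 0.5 kHz for integer k ≥ 0.
k=0: 0.5 kHz.
k=1: 48.55 kHz, 49.55 kHz.
k=2: 97.6 kHz, 98.6 kHz.
k=3: 146.65 kHz, 147.65 kHz.
k=4: 195.7 kHz, 196.7 kHz.
Within [51 kHz, 146.8 kHz]: 97.6 kHz, 98.6 kHz, 146.65 kHz.

97.6 kHz, 98.6 kHz, 146.65 kHz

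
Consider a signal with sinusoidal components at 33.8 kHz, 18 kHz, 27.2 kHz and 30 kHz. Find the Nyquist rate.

67.6 kHz

Highest-frequency component: 33.8 kHz.
Nyquist rate = 2 × 33.8 kHz = 67.6 kHz.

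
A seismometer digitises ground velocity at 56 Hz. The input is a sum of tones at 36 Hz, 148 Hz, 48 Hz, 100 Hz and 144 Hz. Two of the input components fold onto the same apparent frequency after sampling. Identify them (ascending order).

36 Hz, 148 Hz

fs/2 = 28 Hz.
36 Hz > fs/2 = 28 Hz, folds to fs − 36 Hz = 20 Hz.
148 Hz mod fs = 36 Hz.
36 Hz > fs/2 = 28 Hz, folds to fs − 36 Hz = 20 Hz.
48 Hz > fs/2 = 28 Hz, folds to fs − 48 Hz = 8 Hz.
100 Hz mod fs = 44 Hz.
44 Hz > fs/2 = 28 Hz, folds to fs − 44 Hz = 12 Hz.
144 Hz mod fs = 32 Hz.
32 Hz > fs/2 = 28 Hz, folds to fs − 32 Hz = 24 Hz.
36 Hz and 148 Hz both map to 20 Hz.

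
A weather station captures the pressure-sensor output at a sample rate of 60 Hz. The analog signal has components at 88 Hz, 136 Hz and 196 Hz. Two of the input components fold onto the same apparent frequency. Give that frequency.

16 Hz

fs/2 = 30 Hz.
88 Hz mod fs = 28 Hz.
28 Hz ≤ fs/2 = 30 Hz, appears at 28 Hz.
136 Hz mod fs = 16 Hz.
16 Hz ≤ fs/2 = 30 Hz, appears at 16 Hz.
196 Hz mod fs = 16 Hz.
16 Hz ≤ fs/2 = 30 Hz, appears at 16 Hz.
136 Hz and 196 Hz both map to 16 Hz.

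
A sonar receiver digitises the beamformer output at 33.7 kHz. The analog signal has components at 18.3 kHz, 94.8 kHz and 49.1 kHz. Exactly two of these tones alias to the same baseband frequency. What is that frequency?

15.4 kHz

fs/2 = 16.85 kHz.
18.3 kHz > fs/2 = 16.85 kHz, folds to fs − 18.3 kHz = 15.4 kHz.
94.8 kHz mod fs = 27.4 kHz.
27.4 kHz > fs/2 = 16.85 kHz, folds to fs − 27.4 kHz = 6.3 kHz.
49.1 kHz mod fs = 15.4 kHz.
15.4 kHz ≤ fs/2 = 16.85 kHz, appears at 15.4 kHz.
18.3 kHz and 49.1 kHz both map to 15.4 kHz.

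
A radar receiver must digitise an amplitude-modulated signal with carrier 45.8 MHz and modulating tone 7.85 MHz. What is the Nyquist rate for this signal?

AM sidebands sit at fc ± fm = 37.95 MHz and 53.65 MHz.
Highest-frequency component: 53.65 MHz.
Nyquist rate = 2 × 53.65 MHz = 107.3 MHz.

107.3 MHz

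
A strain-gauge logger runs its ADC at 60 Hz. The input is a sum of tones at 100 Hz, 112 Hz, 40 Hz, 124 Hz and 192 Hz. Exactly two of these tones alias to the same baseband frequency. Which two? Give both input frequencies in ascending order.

40 Hz, 100 Hz

fs/2 = 30 Hz.
100 Hz mod fs = 40 Hz.
40 Hz > fs/2 = 30 Hz, folds to fs − 40 Hz = 20 Hz.
112 Hz mod fs = 52 Hz.
52 Hz > fs/2 = 30 Hz, folds to fs − 52 Hz = 8 Hz.
40 Hz > fs/2 = 30 Hz, folds to fs − 40 Hz = 20 Hz.
124 Hz mod fs = 4 Hz.
4 Hz ≤ fs/2 = 30 Hz, appears at 4 Hz.
192 Hz mod fs = 12 Hz.
12 Hz ≤ fs/2 = 30 Hz, appears at 12 Hz.
40 Hz and 100 Hz both map to 20 Hz.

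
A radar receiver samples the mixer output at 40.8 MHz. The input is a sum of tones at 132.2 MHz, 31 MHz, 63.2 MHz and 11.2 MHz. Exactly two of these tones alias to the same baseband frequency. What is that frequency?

9.8 MHz

fs/2 = 20.4 MHz.
132.2 MHz mod fs = 9.8 MHz.
9.8 MHz ≤ fs/2 = 20.4 MHz, appears at 9.8 MHz.
31 MHz > fs/2 = 20.4 MHz, folds to fs − 31 MHz = 9.8 MHz.
63.2 MHz mod fs = 22.4 MHz.
22.4 MHz > fs/2 = 20.4 MHz, folds to fs − 22.4 MHz = 18.4 MHz.
11.2 MHz ≤ fs/2 = 20.4 MHz, passes unchanged.
31 MHz and 132.2 MHz both map to 9.8 MHz.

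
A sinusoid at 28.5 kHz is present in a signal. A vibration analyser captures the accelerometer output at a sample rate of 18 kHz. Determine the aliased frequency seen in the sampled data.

7.5 kHz

28.5 kHz mod fs = 10.5 kHz.
10.5 kHz > fs/2 = 9 kHz, folds to fs − 10.5 kHz = 7.5 kHz.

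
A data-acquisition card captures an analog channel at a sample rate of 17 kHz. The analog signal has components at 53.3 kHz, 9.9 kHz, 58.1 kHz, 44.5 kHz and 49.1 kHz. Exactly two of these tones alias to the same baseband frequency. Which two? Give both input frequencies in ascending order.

9.9 kHz, 58.1 kHz

fs/2 = 8.5 kHz.
53.3 kHz mod fs = 2.3 kHz.
2.3 kHz ≤ fs/2 = 8.5 kHz, appears at 2.3 kHz.
9.9 kHz > fs/2 = 8.5 kHz, folds to fs − 9.9 kHz = 7.1 kHz.
58.1 kHz mod fs = 7.1 kHz.
7.1 kHz ≤ fs/2 = 8.5 kHz, appears at 7.1 kHz.
44.5 kHz mod fs = 10.5 kHz.
10.5 kHz > fs/2 = 8.5 kHz, folds to fs − 10.5 kHz = 6.5 kHz.
49.1 kHz mod fs = 15.1 kHz.
15.1 kHz > fs/2 = 8.5 kHz, folds to fs − 15.1 kHz = 1.9 kHz.
9.9 kHz and 58.1 kHz both map to 7.1 kHz.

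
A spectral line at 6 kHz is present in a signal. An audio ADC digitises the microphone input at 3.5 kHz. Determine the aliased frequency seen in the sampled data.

6 kHz mod fs = 2.5 kHz.
2.5 kHz > fs/2 = 1.75 kHz, folds to fs − 2.5 kHz = 1 kHz.

1 kHz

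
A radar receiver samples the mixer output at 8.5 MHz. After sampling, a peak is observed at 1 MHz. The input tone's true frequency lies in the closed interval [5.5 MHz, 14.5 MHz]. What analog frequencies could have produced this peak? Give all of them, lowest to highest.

Frequencies that alias to 1 MHz are k·fs ± 1 MHz for integer k ≥ 0.
k=0: 1 MHz.
k=1: 7.5 MHz, 9.5 MHz.
k=2: 16 MHz, 18 MHz.
Within [5.5 MHz, 14.5 MHz]: 7.5 MHz, 9.5 MHz.

7.5 MHz, 9.5 MHz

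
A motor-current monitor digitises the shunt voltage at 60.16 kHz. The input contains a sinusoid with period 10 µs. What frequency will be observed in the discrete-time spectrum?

20.32 kHz

T = 10 µs → f = 1/T = 100 kHz.
100 kHz mod fs = 39.84 kHz.
39.84 kHz > fs/2 = 30.08 kHz, folds to fs − 39.84 kHz = 20.32 kHz.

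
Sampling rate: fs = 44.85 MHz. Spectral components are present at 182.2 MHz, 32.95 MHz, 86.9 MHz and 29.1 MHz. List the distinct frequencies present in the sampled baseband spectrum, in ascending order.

fs/2 = 22.425 MHz.
182.2 MHz mod fs = 2.8 MHz.
2.8 MHz ≤ fs/2 = 22.425 MHz, appears at 2.8 MHz.
32.95 MHz > fs/2 = 22.425 MHz, folds to fs − 32.95 MHz = 11.9 MHz.
86.9 MHz mod fs = 42.05 MHz.
42.05 MHz > fs/2 = 22.425 MHz, folds to fs − 42.05 MHz = 2.8 MHz.
29.1 MHz > fs/2 = 22.425 MHz, folds to fs − 29.1 MHz = 15.75 MHz.
Distinct values: {2.8 MHz, 11.9 MHz, 15.75 MHz}.

2.8 MHz, 11.9 MHz, 15.75 MHz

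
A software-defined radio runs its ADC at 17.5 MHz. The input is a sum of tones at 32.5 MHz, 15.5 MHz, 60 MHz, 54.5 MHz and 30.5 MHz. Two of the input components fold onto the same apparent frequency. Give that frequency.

2 MHz

fs/2 = 8.75 MHz.
32.5 MHz mod fs = 15 MHz.
15 MHz > fs/2 = 8.75 MHz, folds to fs − 15 MHz = 2.5 MHz.
15.5 MHz > fs/2 = 8.75 MHz, folds to fs − 15.5 MHz = 2 MHz.
60 MHz mod fs = 7.5 MHz.
7.5 MHz ≤ fs/2 = 8.75 MHz, appears at 7.5 MHz.
54.5 MHz mod fs = 2 MHz.
2 MHz ≤ fs/2 = 8.75 MHz, appears at 2 MHz.
30.5 MHz mod fs = 13 MHz.
13 MHz > fs/2 = 8.75 MHz, folds to fs − 13 MHz = 4.5 MHz.
15.5 MHz and 54.5 MHz both map to 2 MHz.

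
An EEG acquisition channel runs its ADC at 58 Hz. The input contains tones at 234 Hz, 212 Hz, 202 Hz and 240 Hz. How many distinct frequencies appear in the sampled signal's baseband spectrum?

fs/2 = 29 Hz.
234 Hz mod fs = 2 Hz.
2 Hz ≤ fs/2 = 29 Hz, appears at 2 Hz.
212 Hz mod fs = 38 Hz.
38 Hz > fs/2 = 29 Hz, folds to fs − 38 Hz = 20 Hz.
202 Hz mod fs = 28 Hz.
28 Hz ≤ fs/2 = 29 Hz, appears at 28 Hz.
240 Hz mod fs = 8 Hz.
8 Hz ≤ fs/2 = 29 Hz, appears at 8 Hz.
Distinct values: {2 Hz, 8 Hz, 20 Hz, 28 Hz} → 4.

4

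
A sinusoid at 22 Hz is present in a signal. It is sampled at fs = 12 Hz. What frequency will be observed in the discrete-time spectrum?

22 Hz mod fs = 10 Hz.
10 Hz > fs/2 = 6 Hz, folds to fs − 10 Hz = 2 Hz.

2 Hz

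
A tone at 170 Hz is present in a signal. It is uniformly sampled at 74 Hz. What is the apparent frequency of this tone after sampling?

22 Hz

170 Hz mod fs = 22 Hz.
22 Hz ≤ fs/2 = 37 Hz, appears at 22 Hz.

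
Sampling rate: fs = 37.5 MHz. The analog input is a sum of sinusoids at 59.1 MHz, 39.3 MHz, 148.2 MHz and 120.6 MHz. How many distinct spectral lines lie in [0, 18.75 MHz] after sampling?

3

fs/2 = 18.75 MHz.
59.1 MHz mod fs = 21.6 MHz.
21.6 MHz > fs/2 = 18.75 MHz, folds to fs − 21.6 MHz = 15.9 MHz.
39.3 MHz mod fs = 1.8 MHz.
1.8 MHz ≤ fs/2 = 18.75 MHz, appears at 1.8 MHz.
148.2 MHz mod fs = 35.7 MHz.
35.7 MHz > fs/2 = 18.75 MHz, folds to fs − 35.7 MHz = 1.8 MHz.
120.6 MHz mod fs = 8.1 MHz.
8.1 MHz ≤ fs/2 = 18.75 MHz, appears at 8.1 MHz.
Distinct values: {1.8 MHz, 8.1 MHz, 15.9 MHz} → 3.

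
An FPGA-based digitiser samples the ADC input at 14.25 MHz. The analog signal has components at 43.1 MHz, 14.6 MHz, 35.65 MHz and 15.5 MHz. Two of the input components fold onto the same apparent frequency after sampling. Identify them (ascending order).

fs/2 = 7.125 MHz.
43.1 MHz mod fs = 0.35 MHz.
0.35 MHz ≤ fs/2 = 7.125 MHz, appears at 0.35 MHz.
14.6 MHz mod fs = 0.35 MHz.
0.35 MHz ≤ fs/2 = 7.125 MHz, appears at 0.35 MHz.
35.65 MHz mod fs = 7.15 MHz.
7.15 MHz > fs/2 = 7.125 MHz, folds to fs − 7.15 MHz = 7.1 MHz.
15.5 MHz mod fs = 1.25 MHz.
1.25 MHz ≤ fs/2 = 7.125 MHz, appears at 1.25 MHz.
14.6 MHz and 43.1 MHz both map to 0.35 MHz.

14.6 MHz, 43.1 MHz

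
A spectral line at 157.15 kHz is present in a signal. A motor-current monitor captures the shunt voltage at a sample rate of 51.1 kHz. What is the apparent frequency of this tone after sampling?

157.15 kHz mod fs = 3.85 kHz.
3.85 kHz ≤ fs/2 = 25.55 kHz, appears at 3.85 kHz.

3.85 kHz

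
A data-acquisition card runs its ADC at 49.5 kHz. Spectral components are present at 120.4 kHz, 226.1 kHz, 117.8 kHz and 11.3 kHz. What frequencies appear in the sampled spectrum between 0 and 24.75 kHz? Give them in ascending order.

fs/2 = 24.75 kHz.
120.4 kHz mod fs = 21.4 kHz.
21.4 kHz ≤ fs/2 = 24.75 kHz, appears at 21.4 kHz.
226.1 kHz mod fs = 28.1 kHz.
28.1 kHz > fs/2 = 24.75 kHz, folds to fs − 28.1 kHz = 21.4 kHz.
117.8 kHz mod fs = 18.8 kHz.
18.8 kHz ≤ fs/2 = 24.75 kHz, appears at 18.8 kHz.
11.3 kHz ≤ fs/2 = 24.75 kHz, passes unchanged.
Distinct values: {11.3 kHz, 18.8 kHz, 21.4 kHz}.

11.3 kHz, 18.8 kHz, 21.4 kHz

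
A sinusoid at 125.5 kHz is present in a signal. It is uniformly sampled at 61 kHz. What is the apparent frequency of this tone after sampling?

125.5 kHz mod fs = 3.5 kHz.
3.5 kHz ≤ fs/2 = 30.5 kHz, appears at 3.5 kHz.

3.5 kHz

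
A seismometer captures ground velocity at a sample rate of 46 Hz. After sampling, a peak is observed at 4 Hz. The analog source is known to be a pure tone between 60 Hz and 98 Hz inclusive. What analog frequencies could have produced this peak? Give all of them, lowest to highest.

Frequencies that alias to 4 Hz are k·fs ± 4 Hz for integer k ≥ 0.
k=0: 4 Hz.
k=1: 42 Hz, 50 Hz.
k=2: 88 Hz, 96 Hz.
k=3: 134 Hz, 142 Hz.
Within [60 Hz, 98 Hz]: 88 Hz, 96 Hz.

88 Hz, 96 Hz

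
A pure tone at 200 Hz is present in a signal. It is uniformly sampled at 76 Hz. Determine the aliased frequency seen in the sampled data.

200 Hz mod fs = 48 Hz.
48 Hz > fs/2 = 38 Hz, folds to fs − 48 Hz = 28 Hz.

28 Hz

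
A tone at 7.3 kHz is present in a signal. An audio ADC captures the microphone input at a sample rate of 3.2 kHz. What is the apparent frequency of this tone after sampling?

7.3 kHz mod fs = 0.9 kHz.
0.9 kHz ≤ fs/2 = 1.6 kHz, appears at 0.9 kHz.

0.9 kHz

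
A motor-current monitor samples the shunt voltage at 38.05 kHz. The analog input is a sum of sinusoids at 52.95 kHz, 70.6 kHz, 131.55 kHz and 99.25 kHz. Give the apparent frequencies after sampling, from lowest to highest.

5.5 kHz, 14.9 kHz, 17.4 kHz

fs/2 = 19.025 kHz.
52.95 kHz mod fs = 14.9 kHz.
14.9 kHz ≤ fs/2 = 19.025 kHz, appears at 14.9 kHz.
70.6 kHz mod fs = 32.55 kHz.
32.55 kHz > fs/2 = 19.025 kHz, folds to fs − 32.55 kHz = 5.5 kHz.
131.55 kHz mod fs = 17.4 kHz.
17.4 kHz ≤ fs/2 = 19.025 kHz, appears at 17.4 kHz.
99.25 kHz mod fs = 23.15 kHz.
23.15 kHz > fs/2 = 19.025 kHz, folds to fs − 23.15 kHz = 14.9 kHz.
Distinct values: {5.5 kHz, 14.9 kHz, 17.4 kHz}.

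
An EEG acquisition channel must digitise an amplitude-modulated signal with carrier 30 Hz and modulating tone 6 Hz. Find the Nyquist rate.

72 Hz

AM sidebands sit at fc ± fm = 24 Hz and 36 Hz.
Highest-frequency component: 36 Hz.
Nyquist rate = 2 × 36 Hz = 72 Hz.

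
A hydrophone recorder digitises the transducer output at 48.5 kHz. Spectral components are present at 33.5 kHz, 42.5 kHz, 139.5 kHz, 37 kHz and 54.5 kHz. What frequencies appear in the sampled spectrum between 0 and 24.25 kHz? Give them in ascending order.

6 kHz, 11.5 kHz, 15 kHz

fs/2 = 24.25 kHz.
33.5 kHz > fs/2 = 24.25 kHz, folds to fs − 33.5 kHz = 15 kHz.
42.5 kHz > fs/2 = 24.25 kHz, folds to fs − 42.5 kHz = 6 kHz.
139.5 kHz mod fs = 42.5 kHz.
42.5 kHz > fs/2 = 24.25 kHz, folds to fs − 42.5 kHz = 6 kHz.
37 kHz > fs/2 = 24.25 kHz, folds to fs − 37 kHz = 11.5 kHz.
54.5 kHz mod fs = 6 kHz.
6 kHz ≤ fs/2 = 24.25 kHz, appears at 6 kHz.
Distinct values: {6 kHz, 11.5 kHz, 15 kHz}.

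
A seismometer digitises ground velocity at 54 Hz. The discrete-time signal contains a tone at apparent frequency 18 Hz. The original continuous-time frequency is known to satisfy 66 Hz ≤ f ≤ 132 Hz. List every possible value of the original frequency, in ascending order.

Frequencies that alias to 18 Hz are k·fs ± 18 Hz for integer k ≥ 0.
k=0: 18 Hz.
k=1: 36 Hz, 72 Hz.
k=2: 90 Hz, 126 Hz.
k=3: 144 Hz, 180 Hz.
Within [66 Hz, 132 Hz]: 72 Hz, 90 Hz, 126 Hz.

72 Hz, 90 Hz, 126 Hz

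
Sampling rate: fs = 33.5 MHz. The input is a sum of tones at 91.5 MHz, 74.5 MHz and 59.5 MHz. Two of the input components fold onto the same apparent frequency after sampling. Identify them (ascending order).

fs/2 = 16.75 MHz.
91.5 MHz mod fs = 24.5 MHz.
24.5 MHz > fs/2 = 16.75 MHz, folds to fs − 24.5 MHz = 9 MHz.
74.5 MHz mod fs = 7.5 MHz.
7.5 MHz ≤ fs/2 = 16.75 MHz, appears at 7.5 MHz.
59.5 MHz mod fs = 26 MHz.
26 MHz > fs/2 = 16.75 MHz, folds to fs − 26 MHz = 7.5 MHz.
59.5 MHz and 74.5 MHz both map to 7.5 MHz.

59.5 MHz, 74.5 MHz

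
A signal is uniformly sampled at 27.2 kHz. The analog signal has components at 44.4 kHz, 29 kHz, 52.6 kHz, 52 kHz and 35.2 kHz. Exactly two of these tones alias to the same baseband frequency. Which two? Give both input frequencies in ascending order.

fs/2 = 13.6 kHz.
44.4 kHz mod fs = 17.2 kHz.
17.2 kHz > fs/2 = 13.6 kHz, folds to fs − 17.2 kHz = 10 kHz.
29 kHz mod fs = 1.8 kHz.
1.8 kHz ≤ fs/2 = 13.6 kHz, appears at 1.8 kHz.
52.6 kHz mod fs = 25.4 kHz.
25.4 kHz > fs/2 = 13.6 kHz, folds to fs − 25.4 kHz = 1.8 kHz.
52 kHz mod fs = 24.8 kHz.
24.8 kHz > fs/2 = 13.6 kHz, folds to fs − 24.8 kHz = 2.4 kHz.
35.2 kHz mod fs = 8 kHz.
8 kHz ≤ fs/2 = 13.6 kHz, appears at 8 kHz.
29 kHz and 52.6 kHz both map to 1.8 kHz.

29 kHz, 52.6 kHz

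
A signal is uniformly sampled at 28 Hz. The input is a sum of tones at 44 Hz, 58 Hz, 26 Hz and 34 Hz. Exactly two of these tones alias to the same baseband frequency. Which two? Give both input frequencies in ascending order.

26 Hz, 58 Hz

fs/2 = 14 Hz.
44 Hz mod fs = 16 Hz.
16 Hz > fs/2 = 14 Hz, folds to fs − 16 Hz = 12 Hz.
58 Hz mod fs = 2 Hz.
2 Hz ≤ fs/2 = 14 Hz, appears at 2 Hz.
26 Hz > fs/2 = 14 Hz, folds to fs − 26 Hz = 2 Hz.
34 Hz mod fs = 6 Hz.
6 Hz ≤ fs/2 = 14 Hz, appears at 6 Hz.
26 Hz and 58 Hz both map to 2 Hz.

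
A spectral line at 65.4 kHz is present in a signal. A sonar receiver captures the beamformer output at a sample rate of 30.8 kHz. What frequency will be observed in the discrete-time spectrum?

65.4 kHz mod fs = 3.8 kHz.
3.8 kHz ≤ fs/2 = 15.4 kHz, appears at 3.8 kHz.

3.8 kHz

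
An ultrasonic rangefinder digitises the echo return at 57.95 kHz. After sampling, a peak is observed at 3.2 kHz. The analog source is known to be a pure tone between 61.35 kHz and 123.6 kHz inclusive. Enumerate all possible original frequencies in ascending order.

Frequencies that alias to 3.2 kHz are k·fs ± 3.2 kHz for integer k ≥ 0.
k=0: 3.2 kHz.
k=1: 54.75 kHz, 61.15 kHz.
k=2: 112.7 kHz, 119.1 kHz.
k=3: 170.65 kHz, 177.05 kHz.
Within [61.35 kHz, 123.6 kHz]: 112.7 kHz, 119.1 kHz.

112.7 kHz, 119.1 kHz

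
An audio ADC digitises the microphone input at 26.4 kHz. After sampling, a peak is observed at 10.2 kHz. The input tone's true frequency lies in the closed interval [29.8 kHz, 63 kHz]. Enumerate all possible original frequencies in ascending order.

36.6 kHz, 42.6 kHz, 63 kHz

Frequencies that alias to 10.2 kHz are k·fs ± 10.2 kHz for integer k ≥ 0.
k=0: 10.2 kHz.
k=1: 16.2 kHz, 36.6 kHz.
k=2: 42.6 kHz, 63 kHz.
k=3: 69 kHz, 89.4 kHz.
Within [29.8 kHz, 63 kHz]: 36.6 kHz, 42.6 kHz, 63 kHz.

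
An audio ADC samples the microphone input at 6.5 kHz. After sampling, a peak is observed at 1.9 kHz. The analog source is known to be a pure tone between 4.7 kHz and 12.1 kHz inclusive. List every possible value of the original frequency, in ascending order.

8.4 kHz, 11.1 kHz

Frequencies that alias to 1.9 kHz are k·fs ± 1.9 kHz for integer k ≥ 0.
k=0: 1.9 kHz.
k=1: 4.6 kHz, 8.4 kHz.
k=2: 11.1 kHz, 14.9 kHz.
k=3: 17.6 kHz, 21.4 kHz.
Within [4.7 kHz, 12.1 kHz]: 8.4 kHz, 11.1 kHz.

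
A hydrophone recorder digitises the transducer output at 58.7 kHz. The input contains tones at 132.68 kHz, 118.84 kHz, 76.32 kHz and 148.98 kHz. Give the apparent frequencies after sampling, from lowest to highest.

1.44 kHz, 15.28 kHz, 17.62 kHz, 27.12 kHz

fs/2 = 29.35 kHz.
132.68 kHz mod fs = 15.28 kHz.
15.28 kHz ≤ fs/2 = 29.35 kHz, appears at 15.28 kHz.
118.84 kHz mod fs = 1.44 kHz.
1.44 kHz ≤ fs/2 = 29.35 kHz, appears at 1.44 kHz.
76.32 kHz mod fs = 17.62 kHz.
17.62 kHz ≤ fs/2 = 29.35 kHz, appears at 17.62 kHz.
148.98 kHz mod fs = 31.58 kHz.
31.58 kHz > fs/2 = 29.35 kHz, folds to fs − 31.58 kHz = 27.12 kHz.
Distinct values: {1.44 kHz, 15.28 kHz, 17.62 kHz, 27.12 kHz}.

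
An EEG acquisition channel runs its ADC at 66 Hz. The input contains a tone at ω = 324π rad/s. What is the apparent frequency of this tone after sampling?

ω = 324π rad/s → f = ω/(2π) = 162 Hz.
162 Hz mod fs = 30 Hz.
30 Hz ≤ fs/2 = 33 Hz, appears at 30 Hz.

30 Hz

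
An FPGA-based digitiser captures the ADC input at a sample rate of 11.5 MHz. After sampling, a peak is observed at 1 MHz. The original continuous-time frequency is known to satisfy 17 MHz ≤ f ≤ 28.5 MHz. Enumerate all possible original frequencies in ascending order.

22 MHz, 24 MHz

Frequencies that alias to 1 MHz are k·fs ± 1 MHz for integer k ≥ 0.
k=0: 1 MHz.
k=1: 10.5 MHz, 12.5 MHz.
k=2: 22 MHz, 24 MHz.
k=3: 33.5 MHz, 35.5 MHz.
Within [17 MHz, 28.5 MHz]: 22 MHz, 24 MHz.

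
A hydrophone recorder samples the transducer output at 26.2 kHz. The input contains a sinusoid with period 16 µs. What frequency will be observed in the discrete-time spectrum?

T = 16 µs → f = 1/T = 62.5 kHz.
62.5 kHz mod fs = 10.1 kHz.
10.1 kHz ≤ fs/2 = 13.1 kHz, appears at 10.1 kHz.

10.1 kHz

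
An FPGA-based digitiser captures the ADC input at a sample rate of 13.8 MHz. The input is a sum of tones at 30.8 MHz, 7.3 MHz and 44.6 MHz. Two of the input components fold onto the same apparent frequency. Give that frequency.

3.2 MHz

fs/2 = 6.9 MHz.
30.8 MHz mod fs = 3.2 MHz.
3.2 MHz ≤ fs/2 = 6.9 MHz, appears at 3.2 MHz.
7.3 MHz > fs/2 = 6.9 MHz, folds to fs − 7.3 MHz = 6.5 MHz.
44.6 MHz mod fs = 3.2 MHz.
3.2 MHz ≤ fs/2 = 6.9 MHz, appears at 3.2 MHz.
30.8 MHz and 44.6 MHz both map to 3.2 MHz.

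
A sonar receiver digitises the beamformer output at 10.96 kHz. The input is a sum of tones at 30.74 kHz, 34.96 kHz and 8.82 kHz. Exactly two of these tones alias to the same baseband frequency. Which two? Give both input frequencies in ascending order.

fs/2 = 5.48 kHz.
30.74 kHz mod fs = 8.82 kHz.
8.82 kHz > fs/2 = 5.48 kHz, folds to fs − 8.82 kHz = 2.14 kHz.
34.96 kHz mod fs = 2.08 kHz.
2.08 kHz ≤ fs/2 = 5.48 kHz, appears at 2.08 kHz.
8.82 kHz > fs/2 = 5.48 kHz, folds to fs − 8.82 kHz = 2.14 kHz.
8.82 kHz and 30.74 kHz both map to 2.14 kHz.

8.82 kHz, 30.74 kHz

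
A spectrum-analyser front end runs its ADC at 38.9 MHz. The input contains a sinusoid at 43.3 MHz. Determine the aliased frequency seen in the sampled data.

43.3 MHz mod fs = 4.4 MHz.
4.4 MHz ≤ fs/2 = 19.45 MHz, appears at 4.4 MHz.

4.4 MHz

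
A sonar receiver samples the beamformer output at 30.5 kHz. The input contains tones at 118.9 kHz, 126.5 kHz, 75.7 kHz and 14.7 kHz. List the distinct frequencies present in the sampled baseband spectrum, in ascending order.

fs/2 = 15.25 kHz.
118.9 kHz mod fs = 27.4 kHz.
27.4 kHz > fs/2 = 15.25 kHz, folds to fs − 27.4 kHz = 3.1 kHz.
126.5 kHz mod fs = 4.5 kHz.
4.5 kHz ≤ fs/2 = 15.25 kHz, appears at 4.5 kHz.
75.7 kHz mod fs = 14.7 kHz.
14.7 kHz ≤ fs/2 = 15.25 kHz, appears at 14.7 kHz.
14.7 kHz ≤ fs/2 = 15.25 kHz, passes unchanged.
Distinct values: {3.1 kHz, 4.5 kHz, 14.7 kHz}.

3.1 kHz, 4.5 kHz, 14.7 kHz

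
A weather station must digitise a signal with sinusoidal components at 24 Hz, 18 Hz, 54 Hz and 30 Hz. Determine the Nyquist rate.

Highest-frequency component: 54 Hz.
Nyquist rate = 2 × 54 Hz = 108 Hz.

108 Hz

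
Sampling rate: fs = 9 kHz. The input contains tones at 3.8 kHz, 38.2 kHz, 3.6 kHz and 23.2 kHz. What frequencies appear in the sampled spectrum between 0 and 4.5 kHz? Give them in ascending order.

2.2 kHz, 3.6 kHz, 3.8 kHz

fs/2 = 4.5 kHz.
3.8 kHz ≤ fs/2 = 4.5 kHz, passes unchanged.
38.2 kHz mod fs = 2.2 kHz.
2.2 kHz ≤ fs/2 = 4.5 kHz, appears at 2.2 kHz.
3.6 kHz ≤ fs/2 = 4.5 kHz, passes unchanged.
23.2 kHz mod fs = 5.2 kHz.
5.2 kHz > fs/2 = 4.5 kHz, folds to fs − 5.2 kHz = 3.8 kHz.
Distinct values: {2.2 kHz, 3.6 kHz, 3.8 kHz}.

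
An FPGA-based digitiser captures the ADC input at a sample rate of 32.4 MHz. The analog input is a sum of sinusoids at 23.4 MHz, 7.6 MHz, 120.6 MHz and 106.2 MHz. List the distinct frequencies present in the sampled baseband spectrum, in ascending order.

7.6 MHz, 9 MHz

fs/2 = 16.2 MHz.
23.4 MHz > fs/2 = 16.2 MHz, folds to fs − 23.4 MHz = 9 MHz.
7.6 MHz ≤ fs/2 = 16.2 MHz, passes unchanged.
120.6 MHz mod fs = 23.4 MHz.
23.4 MHz > fs/2 = 16.2 MHz, folds to fs − 23.4 MHz = 9 MHz.
106.2 MHz mod fs = 9 MHz.
9 MHz ≤ fs/2 = 16.2 MHz, appears at 9 MHz.
Distinct values: {7.6 MHz, 9 MHz}.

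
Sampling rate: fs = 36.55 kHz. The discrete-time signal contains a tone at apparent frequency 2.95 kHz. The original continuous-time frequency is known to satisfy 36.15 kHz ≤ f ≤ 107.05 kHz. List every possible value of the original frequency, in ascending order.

Frequencies that alias to 2.95 kHz are k·fs ± 2.95 kHz for integer k ≥ 0.
k=0: 2.95 kHz.
k=1: 33.6 kHz, 39.5 kHz.
k=2: 70.15 kHz, 76.05 kHz.
k=3: 106.7 kHz, 112.6 kHz.
k=4: 143.25 kHz, 149.15 kHz.
Within [36.15 kHz, 107.05 kHz]: 39.5 kHz, 70.15 kHz, 76.05 kHz, 106.7 kHz.

39.5 kHz, 70.15 kHz, 76.05 kHz, 106.7 kHz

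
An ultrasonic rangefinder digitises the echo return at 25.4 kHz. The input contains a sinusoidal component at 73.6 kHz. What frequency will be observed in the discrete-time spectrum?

73.6 kHz mod fs = 22.8 kHz.
22.8 kHz > fs/2 = 12.7 kHz, folds to fs − 22.8 kHz = 2.6 kHz.

2.6 kHz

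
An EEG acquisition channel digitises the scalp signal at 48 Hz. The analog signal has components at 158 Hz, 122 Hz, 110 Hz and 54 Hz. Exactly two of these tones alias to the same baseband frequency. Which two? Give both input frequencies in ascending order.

fs/2 = 24 Hz.
158 Hz mod fs = 14 Hz.
14 Hz ≤ fs/2 = 24 Hz, appears at 14 Hz.
122 Hz mod fs = 26 Hz.
26 Hz > fs/2 = 24 Hz, folds to fs − 26 Hz = 22 Hz.
110 Hz mod fs = 14 Hz.
14 Hz ≤ fs/2 = 24 Hz, appears at 14 Hz.
54 Hz mod fs = 6 Hz.
6 Hz ≤ fs/2 = 24 Hz, appears at 6 Hz.
110 Hz and 158 Hz both map to 14 Hz.

110 Hz, 158 Hz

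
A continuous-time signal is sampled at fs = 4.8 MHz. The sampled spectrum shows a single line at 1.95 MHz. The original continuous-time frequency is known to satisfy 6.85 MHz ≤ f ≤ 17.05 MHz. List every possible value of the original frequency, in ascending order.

7.65 MHz, 11.55 MHz, 12.45 MHz, 16.35 MHz

Frequencies that alias to 1.95 MHz are k·fs ± 1.95 MHz for integer k ≥ 0.
k=0: 1.95 MHz.
k=1: 2.85 MHz, 6.75 MHz.
k=2: 7.65 MHz, 11.55 MHz.
k=3: 12.45 MHz, 16.35 MHz.
k=4: 17.25 MHz, 21.15 MHz.
Within [6.85 MHz, 17.05 MHz]: 7.65 MHz, 11.55 MHz, 12.45 MHz, 16.35 MHz.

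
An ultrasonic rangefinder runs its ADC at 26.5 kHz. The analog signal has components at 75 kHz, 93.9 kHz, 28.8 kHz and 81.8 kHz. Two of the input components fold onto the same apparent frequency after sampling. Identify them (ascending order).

fs/2 = 13.25 kHz.
75 kHz mod fs = 22 kHz.
22 kHz > fs/2 = 13.25 kHz, folds to fs − 22 kHz = 4.5 kHz.
93.9 kHz mod fs = 14.4 kHz.
14.4 kHz > fs/2 = 13.25 kHz, folds to fs − 14.4 kHz = 12.1 kHz.
28.8 kHz mod fs = 2.3 kHz.
2.3 kHz ≤ fs/2 = 13.25 kHz, appears at 2.3 kHz.
81.8 kHz mod fs = 2.3 kHz.
2.3 kHz ≤ fs/2 = 13.25 kHz, appears at 2.3 kHz.
28.8 kHz and 81.8 kHz both map to 2.3 kHz.

28.8 kHz, 81.8 kHz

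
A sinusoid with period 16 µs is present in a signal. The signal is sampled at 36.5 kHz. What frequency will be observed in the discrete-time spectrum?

10.5 kHz

T = 16 µs → f = 1/T = 62.5 kHz.
62.5 kHz mod fs = 26 kHz.
26 kHz > fs/2 = 18.25 kHz, folds to fs − 26 kHz = 10.5 kHz.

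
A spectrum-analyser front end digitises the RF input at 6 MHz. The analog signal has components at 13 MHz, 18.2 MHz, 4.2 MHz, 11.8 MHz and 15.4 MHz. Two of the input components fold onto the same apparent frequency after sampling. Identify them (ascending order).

fs/2 = 3 MHz.
13 MHz mod fs = 1 MHz.
1 MHz ≤ fs/2 = 3 MHz, appears at 1 MHz.
18.2 MHz mod fs = 0.2 MHz.
0.2 MHz ≤ fs/2 = 3 MHz, appears at 0.2 MHz.
4.2 MHz > fs/2 = 3 MHz, folds to fs − 4.2 MHz = 1.8 MHz.
11.8 MHz mod fs = 5.8 MHz.
5.8 MHz > fs/2 = 3 MHz, folds to fs − 5.8 MHz = 0.2 MHz.
15.4 MHz mod fs = 3.4 MHz.
3.4 MHz > fs/2 = 3 MHz, folds to fs − 3.4 MHz = 2.6 MHz.
11.8 MHz and 18.2 MHz both map to 0.2 MHz.

11.8 MHz, 18.2 MHz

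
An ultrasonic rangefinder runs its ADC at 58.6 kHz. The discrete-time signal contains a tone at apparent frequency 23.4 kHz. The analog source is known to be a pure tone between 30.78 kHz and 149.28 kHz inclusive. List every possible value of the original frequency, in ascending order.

Frequencies that alias to 23.4 kHz are k·fs ± 23.4 kHz for integer k ≥ 0.
k=0: 23.4 kHz.
k=1: 35.2 kHz, 82 kHz.
k=2: 93.8 kHz, 140.6 kHz.
k=3: 152.4 kHz, 199.2 kHz.
Within [30.78 kHz, 149.28 kHz]: 35.2 kHz, 82 kHz, 93.8 kHz, 140.6 kHz.

35.2 kHz, 82 kHz, 93.8 kHz, 140.6 kHz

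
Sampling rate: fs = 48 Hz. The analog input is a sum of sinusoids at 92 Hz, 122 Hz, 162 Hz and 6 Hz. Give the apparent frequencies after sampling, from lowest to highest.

4 Hz, 6 Hz, 18 Hz, 22 Hz

fs/2 = 24 Hz.
92 Hz mod fs = 44 Hz.
44 Hz > fs/2 = 24 Hz, folds to fs − 44 Hz = 4 Hz.
122 Hz mod fs = 26 Hz.
26 Hz > fs/2 = 24 Hz, folds to fs − 26 Hz = 22 Hz.
162 Hz mod fs = 18 Hz.
18 Hz ≤ fs/2 = 24 Hz, appears at 18 Hz.
6 Hz ≤ fs/2 = 24 Hz, passes unchanged.
Distinct values: {4 Hz, 6 Hz, 18 Hz, 22 Hz}.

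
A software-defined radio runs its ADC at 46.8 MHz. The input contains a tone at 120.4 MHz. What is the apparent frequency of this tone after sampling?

20 MHz

120.4 MHz mod fs = 26.8 MHz.
26.8 MHz > fs/2 = 23.4 MHz, folds to fs − 26.8 MHz = 20 MHz.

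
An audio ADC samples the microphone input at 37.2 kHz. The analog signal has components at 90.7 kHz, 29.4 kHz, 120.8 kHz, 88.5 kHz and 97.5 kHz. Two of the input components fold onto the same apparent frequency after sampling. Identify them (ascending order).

88.5 kHz, 97.5 kHz

fs/2 = 18.6 kHz.
90.7 kHz mod fs = 16.3 kHz.
16.3 kHz ≤ fs/2 = 18.6 kHz, appears at 16.3 kHz.
29.4 kHz > fs/2 = 18.6 kHz, folds to fs − 29.4 kHz = 7.8 kHz.
120.8 kHz mod fs = 9.2 kHz.
9.2 kHz ≤ fs/2 = 18.6 kHz, appears at 9.2 kHz.
88.5 kHz mod fs = 14.1 kHz.
14.1 kHz ≤ fs/2 = 18.6 kHz, appears at 14.1 kHz.
97.5 kHz mod fs = 23.1 kHz.
23.1 kHz > fs/2 = 18.6 kHz, folds to fs − 23.1 kHz = 14.1 kHz.
88.5 kHz and 97.5 kHz both map to 14.1 kHz.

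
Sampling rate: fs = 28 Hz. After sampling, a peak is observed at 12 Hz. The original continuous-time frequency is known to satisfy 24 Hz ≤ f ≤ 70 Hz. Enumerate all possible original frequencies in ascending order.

Frequencies that alias to 12 Hz are k·fs ± 12 Hz for integer k ≥ 0.
k=0: 12 Hz.
k=1: 16 Hz, 40 Hz.
k=2: 44 Hz, 68 Hz.
k=3: 72 Hz, 96 Hz.
Within [24 Hz, 70 Hz]: 40 Hz, 44 Hz, 68 Hz.

40 Hz, 44 Hz, 68 Hz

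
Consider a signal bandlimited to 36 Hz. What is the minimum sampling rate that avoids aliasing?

72 Hz

Nyquist rate = 2 × 36 Hz = 72 Hz.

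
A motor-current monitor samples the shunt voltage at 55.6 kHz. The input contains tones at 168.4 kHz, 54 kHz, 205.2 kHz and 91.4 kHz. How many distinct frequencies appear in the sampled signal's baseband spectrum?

fs/2 = 27.8 kHz.
168.4 kHz mod fs = 1.6 kHz.
1.6 kHz ≤ fs/2 = 27.8 kHz, appears at 1.6 kHz.
54 kHz > fs/2 = 27.8 kHz, folds to fs − 54 kHz = 1.6 kHz.
205.2 kHz mod fs = 38.4 kHz.
38.4 kHz > fs/2 = 27.8 kHz, folds to fs − 38.4 kHz = 17.2 kHz.
91.4 kHz mod fs = 35.8 kHz.
35.8 kHz > fs/2 = 27.8 kHz, folds to fs − 35.8 kHz = 19.8 kHz.
Distinct values: {1.6 kHz, 17.2 kHz, 19.8 kHz} → 3.

3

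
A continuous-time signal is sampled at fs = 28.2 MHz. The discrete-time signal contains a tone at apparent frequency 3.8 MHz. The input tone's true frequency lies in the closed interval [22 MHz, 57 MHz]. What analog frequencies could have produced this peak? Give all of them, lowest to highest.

Frequencies that alias to 3.8 MHz are k·fs ± 3.8 MHz for integer k ≥ 0.
k=0: 3.8 MHz.
k=1: 24.4 MHz, 32 MHz.
k=2: 52.6 MHz, 60.2 MHz.
k=3: 80.8 MHz, 88.4 MHz.
Within [22 MHz, 57 MHz]: 24.4 MHz, 32 MHz, 52.6 MHz.

24.4 MHz, 32 MHz, 52.6 MHz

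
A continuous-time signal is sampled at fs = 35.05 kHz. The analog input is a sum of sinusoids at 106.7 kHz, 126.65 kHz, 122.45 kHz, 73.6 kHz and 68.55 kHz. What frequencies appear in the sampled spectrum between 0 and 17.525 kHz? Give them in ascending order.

fs/2 = 17.525 kHz.
106.7 kHz mod fs = 1.55 kHz.
1.55 kHz ≤ fs/2 = 17.525 kHz, appears at 1.55 kHz.
126.65 kHz mod fs = 21.5 kHz.
21.5 kHz > fs/2 = 17.525 kHz, folds to fs − 21.5 kHz = 13.55 kHz.
122.45 kHz mod fs = 17.3 kHz.
17.3 kHz ≤ fs/2 = 17.525 kHz, appears at 17.3 kHz.
73.6 kHz mod fs = 3.5 kHz.
3.5 kHz ≤ fs/2 = 17.525 kHz, appears at 3.5 kHz.
68.55 kHz mod fs = 33.5 kHz.
33.5 kHz > fs/2 = 17.525 kHz, folds to fs − 33.5 kHz = 1.55 kHz.
Distinct values: {1.55 kHz, 3.5 kHz, 13.55 kHz, 17.3 kHz}.

1.55 kHz, 3.5 kHz, 13.55 kHz, 17.3 kHz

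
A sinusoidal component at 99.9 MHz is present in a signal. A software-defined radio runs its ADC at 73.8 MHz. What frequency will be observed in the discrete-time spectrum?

26.1 MHz

99.9 MHz mod fs = 26.1 MHz.
26.1 MHz ≤ fs/2 = 36.9 MHz, appears at 26.1 MHz.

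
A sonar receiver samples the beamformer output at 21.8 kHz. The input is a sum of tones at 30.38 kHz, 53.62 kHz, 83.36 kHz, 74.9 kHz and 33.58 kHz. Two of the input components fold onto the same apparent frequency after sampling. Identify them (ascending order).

fs/2 = 10.9 kHz.
30.38 kHz mod fs = 8.58 kHz.
8.58 kHz ≤ fs/2 = 10.9 kHz, appears at 8.58 kHz.
53.62 kHz mod fs = 10.02 kHz.
10.02 kHz ≤ fs/2 = 10.9 kHz, appears at 10.02 kHz.
83.36 kHz mod fs = 17.96 kHz.
17.96 kHz > fs/2 = 10.9 kHz, folds to fs − 17.96 kHz = 3.84 kHz.
74.9 kHz mod fs = 9.5 kHz.
9.5 kHz ≤ fs/2 = 10.9 kHz, appears at 9.5 kHz.
33.58 kHz mod fs = 11.78 kHz.
11.78 kHz > fs/2 = 10.9 kHz, folds to fs − 11.78 kHz = 10.02 kHz.
33.58 kHz and 53.62 kHz both map to 10.02 kHz.

33.58 kHz, 53.62 kHz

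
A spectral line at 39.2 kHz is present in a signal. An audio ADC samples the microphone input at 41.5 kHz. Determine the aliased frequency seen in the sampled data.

2.3 kHz

39.2 kHz > fs/2 = 20.75 kHz, folds to fs − 39.2 kHz = 2.3 kHz.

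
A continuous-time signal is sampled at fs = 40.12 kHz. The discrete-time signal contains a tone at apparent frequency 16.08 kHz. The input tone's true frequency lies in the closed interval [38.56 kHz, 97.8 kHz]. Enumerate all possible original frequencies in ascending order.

56.2 kHz, 64.16 kHz, 96.32 kHz

Frequencies that alias to 16.08 kHz are k·fs ± 16.08 kHz for integer k ≥ 0.
k=0: 16.08 kHz.
k=1: 24.04 kHz, 56.2 kHz.
k=2: 64.16 kHz, 96.32 kHz.
k=3: 104.28 kHz, 136.44 kHz.
Within [38.56 kHz, 97.8 kHz]: 56.2 kHz, 64.16 kHz, 96.32 kHz.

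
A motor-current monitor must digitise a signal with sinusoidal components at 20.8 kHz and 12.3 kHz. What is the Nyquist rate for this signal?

Highest-frequency component: 20.8 kHz.
Nyquist rate = 2 × 20.8 kHz = 41.6 kHz.

41.6 kHz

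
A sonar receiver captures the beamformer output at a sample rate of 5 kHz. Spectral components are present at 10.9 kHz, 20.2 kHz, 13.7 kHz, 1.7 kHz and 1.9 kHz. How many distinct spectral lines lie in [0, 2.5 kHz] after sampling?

5

fs/2 = 2.5 kHz.
10.9 kHz mod fs = 0.9 kHz.
0.9 kHz ≤ fs/2 = 2.5 kHz, appears at 0.9 kHz.
20.2 kHz mod fs = 0.2 kHz.
0.2 kHz ≤ fs/2 = 2.5 kHz, appears at 0.2 kHz.
13.7 kHz mod fs = 3.7 kHz.
3.7 kHz > fs/2 = 2.5 kHz, folds to fs − 3.7 kHz = 1.3 kHz.
1.7 kHz ≤ fs/2 = 2.5 kHz, passes unchanged.
1.9 kHz ≤ fs/2 = 2.5 kHz, passes unchanged.
Distinct values: {0.2 kHz, 0.9 kHz, 1.3 kHz, 1.7 kHz, 1.9 kHz} → 5.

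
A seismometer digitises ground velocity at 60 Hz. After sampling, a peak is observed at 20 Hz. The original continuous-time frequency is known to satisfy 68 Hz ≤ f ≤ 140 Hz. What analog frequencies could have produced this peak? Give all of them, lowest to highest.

Frequencies that alias to 20 Hz are k·fs ± 20 Hz for integer k ≥ 0.
k=0: 20 Hz.
k=1: 40 Hz, 80 Hz.
k=2: 100 Hz, 140 Hz.
k=3: 160 Hz, 200 Hz.
Within [68 Hz, 140 Hz]: 80 Hz, 100 Hz, 140 Hz.

80 Hz, 100 Hz, 140 Hz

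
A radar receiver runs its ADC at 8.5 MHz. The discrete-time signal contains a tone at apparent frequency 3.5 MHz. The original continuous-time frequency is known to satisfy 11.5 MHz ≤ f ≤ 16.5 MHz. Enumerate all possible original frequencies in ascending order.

12 MHz, 13.5 MHz

Frequencies that alias to 3.5 MHz are k·fs ± 3.5 MHz for integer k ≥ 0.
k=0: 3.5 MHz.
k=1: 5 MHz, 12 MHz.
k=2: 13.5 MHz, 20.5 MHz.
k=3: 22 MHz, 29 MHz.
Within [11.5 MHz, 16.5 MHz]: 12 MHz, 13.5 MHz.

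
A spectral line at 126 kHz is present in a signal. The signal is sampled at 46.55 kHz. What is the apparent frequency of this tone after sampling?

13.65 kHz

126 kHz mod fs = 32.9 kHz.
32.9 kHz > fs/2 = 23.275 kHz, folds to fs − 32.9 kHz = 13.65 kHz.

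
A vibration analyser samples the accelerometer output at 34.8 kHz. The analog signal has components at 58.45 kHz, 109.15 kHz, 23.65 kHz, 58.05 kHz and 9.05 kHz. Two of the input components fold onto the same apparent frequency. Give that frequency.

11.15 kHz

fs/2 = 17.4 kHz.
58.45 kHz mod fs = 23.65 kHz.
23.65 kHz > fs/2 = 17.4 kHz, folds to fs − 23.65 kHz = 11.15 kHz.
109.15 kHz mod fs = 4.75 kHz.
4.75 kHz ≤ fs/2 = 17.4 kHz, appears at 4.75 kHz.
23.65 kHz > fs/2 = 17.4 kHz, folds to fs − 23.65 kHz = 11.15 kHz.
58.05 kHz mod fs = 23.25 kHz.
23.25 kHz > fs/2 = 17.4 kHz, folds to fs − 23.25 kHz = 11.55 kHz.
9.05 kHz ≤ fs/2 = 17.4 kHz, passes unchanged.
23.65 kHz and 58.45 kHz both map to 11.15 kHz.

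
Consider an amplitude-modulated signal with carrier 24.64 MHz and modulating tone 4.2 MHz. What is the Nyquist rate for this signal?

57.68 MHz

AM sidebands sit at fc ± fm = 20.44 MHz and 28.84 MHz.
Highest-frequency component: 28.84 MHz.
Nyquist rate = 2 × 28.84 MHz = 57.68 MHz.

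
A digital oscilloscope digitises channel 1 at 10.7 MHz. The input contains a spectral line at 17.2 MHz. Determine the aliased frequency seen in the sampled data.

17.2 MHz mod fs = 6.5 MHz.
6.5 MHz > fs/2 = 5.35 MHz, folds to fs − 6.5 MHz = 4.2 MHz.

4.2 MHz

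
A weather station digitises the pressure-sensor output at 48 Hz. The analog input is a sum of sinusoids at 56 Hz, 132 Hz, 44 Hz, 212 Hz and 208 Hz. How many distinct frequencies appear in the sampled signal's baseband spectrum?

fs/2 = 24 Hz.
56 Hz mod fs = 8 Hz.
8 Hz ≤ fs/2 = 24 Hz, appears at 8 Hz.
132 Hz mod fs = 36 Hz.
36 Hz > fs/2 = 24 Hz, folds to fs − 36 Hz = 12 Hz.
44 Hz > fs/2 = 24 Hz, folds to fs − 44 Hz = 4 Hz.
212 Hz mod fs = 20 Hz.
20 Hz ≤ fs/2 = 24 Hz, appears at 20 Hz.
208 Hz mod fs = 16 Hz.
16 Hz ≤ fs/2 = 24 Hz, appears at 16 Hz.
Distinct values: {4 Hz, 8 Hz, 12 Hz, 16 Hz, 20 Hz} → 5.

5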